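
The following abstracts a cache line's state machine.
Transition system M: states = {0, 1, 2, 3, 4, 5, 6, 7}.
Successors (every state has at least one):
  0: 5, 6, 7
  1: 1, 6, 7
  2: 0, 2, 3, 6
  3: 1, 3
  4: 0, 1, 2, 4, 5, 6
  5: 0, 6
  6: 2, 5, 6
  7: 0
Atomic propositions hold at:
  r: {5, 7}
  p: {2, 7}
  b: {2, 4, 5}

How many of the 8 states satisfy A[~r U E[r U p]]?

Sat(~r) = {0, 1, 2, 3, 4, 6}
E[r U p]: least fixpoint, start Z0 = Sat(p) = {2, 7}, add states in Sat(r) with some successor in Z. Already a fixed point.
Sat(E[r U p]) = {2, 7}
A[~r U E[r U p]]: least fixpoint, start Z0 = Sat(E[r U p]) = {2, 7}, add states in Sat(~r) with every successor in Z. Already a fixed point.
Sat(A[~r U E[r U p]]) = {2, 7}
|Sat(A[~r U E[r U p]])| = |{2, 7}| = 2.

2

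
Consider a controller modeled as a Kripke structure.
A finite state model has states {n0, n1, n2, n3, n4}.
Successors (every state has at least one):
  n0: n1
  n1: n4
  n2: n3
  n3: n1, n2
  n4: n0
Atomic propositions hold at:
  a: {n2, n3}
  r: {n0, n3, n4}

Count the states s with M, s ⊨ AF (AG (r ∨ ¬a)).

3

Sat(¬a) = {n0, n1, n4}
Sat(r ∨ ¬a) = {n0, n1, n3, n4}
AG (r ∨ ¬a): greatest fixpoint, start Z0 = {n0, n1, n3, n4}, keep only states in Sat with every successor in Z. Z1 = {n0, n1, n4}; fixed.
Sat(AG (r ∨ ¬a)) = {n0, n1, n4}
AF (AG (r ∨ ¬a)): least fixpoint, start Z0 = {n0, n1, n4}, add states with every successor in Z. Already a fixed point.
Sat(AF (AG (r ∨ ¬a))) = {n0, n1, n4}
|Sat(AF (AG (r ∨ ¬a)))| = |{n0, n1, n4}| = 3.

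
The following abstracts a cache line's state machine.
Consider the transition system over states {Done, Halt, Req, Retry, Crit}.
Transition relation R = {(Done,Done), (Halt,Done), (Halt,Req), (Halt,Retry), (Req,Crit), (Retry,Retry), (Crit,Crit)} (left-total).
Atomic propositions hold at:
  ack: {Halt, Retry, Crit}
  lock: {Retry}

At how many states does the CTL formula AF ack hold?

AF ack: least fixpoint, start Z0 = {Halt, Retry, Crit}, add states with every successor in Z. Z1 = {Halt, Req, Retry, Crit}; fixed.
Sat(AF ack) = {Halt, Req, Retry, Crit}
|Sat(AF ack)| = |{Halt, Req, Retry, Crit}| = 4.

4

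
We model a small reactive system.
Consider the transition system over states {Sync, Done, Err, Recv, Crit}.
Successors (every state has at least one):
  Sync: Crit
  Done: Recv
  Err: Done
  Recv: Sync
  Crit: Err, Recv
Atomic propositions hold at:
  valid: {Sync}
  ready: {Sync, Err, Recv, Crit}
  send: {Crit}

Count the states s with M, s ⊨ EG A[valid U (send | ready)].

Sat(send | ready) = {Sync, Err, Recv, Crit}
A[valid U (send | ready)]: least fixpoint, start Z0 = Sat((send | ready)) = {Sync, Err, Recv, Crit}, add states in Sat(valid) with every successor in Z. Already a fixed point.
Sat(A[valid U (send | ready)]) = {Sync, Err, Recv, Crit}
EG A[valid U (send | ready)]: greatest fixpoint, start Z0 = {Sync, Err, Recv, Crit}, keep only states in Sat with some successor in Z. Z1 = {Sync, Recv, Crit}; fixed.
Sat(EG A[valid U (send | ready)]) = {Sync, Recv, Crit}
|Sat(EG A[valid U (send | ready)])| = |{Sync, Recv, Crit}| = 3.

3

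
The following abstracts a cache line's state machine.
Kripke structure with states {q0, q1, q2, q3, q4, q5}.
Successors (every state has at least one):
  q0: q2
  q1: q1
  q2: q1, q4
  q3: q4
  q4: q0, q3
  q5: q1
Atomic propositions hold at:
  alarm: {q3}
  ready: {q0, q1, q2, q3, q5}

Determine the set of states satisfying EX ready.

Sat(EX ready) = {s : some successor in {q0, q1, q2, q3, q5}} = {q0, q1, q2, q4, q5}

{q0, q1, q2, q4, q5}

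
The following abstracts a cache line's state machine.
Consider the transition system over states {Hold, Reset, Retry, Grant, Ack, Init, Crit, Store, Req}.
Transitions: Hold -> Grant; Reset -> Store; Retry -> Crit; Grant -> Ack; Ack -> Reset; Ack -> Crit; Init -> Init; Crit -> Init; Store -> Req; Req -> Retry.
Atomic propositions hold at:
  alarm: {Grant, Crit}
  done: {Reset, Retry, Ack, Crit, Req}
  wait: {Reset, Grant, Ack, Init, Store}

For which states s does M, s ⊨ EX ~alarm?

Sat(~alarm) = {Hold, Reset, Retry, Ack, Init, Store, Req}
Sat(EX ~alarm) = {s : some successor in {Hold, Reset, Retry, Ack, Init, Store, Req}} = {Reset, Grant, Ack, Init, Crit, Store, Req}

{Reset, Grant, Ack, Init, Crit, Store, Req}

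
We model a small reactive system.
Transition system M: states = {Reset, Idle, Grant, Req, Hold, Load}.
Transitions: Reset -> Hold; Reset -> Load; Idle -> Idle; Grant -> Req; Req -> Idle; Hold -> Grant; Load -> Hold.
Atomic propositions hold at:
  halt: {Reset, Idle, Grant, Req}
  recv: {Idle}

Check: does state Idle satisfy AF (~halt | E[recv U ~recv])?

No

Sat(~halt) = {Hold, Load}
Sat(~recv) = {Reset, Grant, Req, Hold, Load}
E[recv U ~recv]: least fixpoint, start Z0 = Sat(~recv) = {Reset, Grant, Req, Hold, Load}, add states in Sat(recv) with some successor in Z. Already a fixed point.
Sat(E[recv U ~recv]) = {Reset, Grant, Req, Hold, Load}
Sat(~halt | E[recv U ~recv]) = {Reset, Grant, Req, Hold, Load}
AF (~halt | E[recv U ~recv]): least fixpoint, start Z0 = {Reset, Grant, Req, Hold, Load}, add states with every successor in Z. Already a fixed point.
Sat(AF (~halt | E[recv U ~recv])) = {Reset, Grant, Req, Hold, Load}
Idle ∉ Sat(AF (~halt | E[recv U ~recv])) = {Reset, Grant, Req, Hold, Load}, so the formula does not hold at Idle.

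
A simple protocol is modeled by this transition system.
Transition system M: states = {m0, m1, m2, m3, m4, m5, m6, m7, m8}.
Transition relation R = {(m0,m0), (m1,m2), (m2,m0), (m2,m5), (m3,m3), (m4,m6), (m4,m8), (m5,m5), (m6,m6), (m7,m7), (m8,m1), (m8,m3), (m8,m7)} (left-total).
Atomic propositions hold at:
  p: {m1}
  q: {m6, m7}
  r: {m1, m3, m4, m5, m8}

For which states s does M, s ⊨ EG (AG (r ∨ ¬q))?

{m0, m1, m2, m3, m5}

Sat(¬q) = {m0, m1, m2, m3, m4, m5, m8}
Sat(r ∨ ¬q) = {m0, m1, m2, m3, m4, m5, m8}
AG (r ∨ ¬q): greatest fixpoint, start Z0 = {m0, m1, m2, m3, m4, m5, m8}, keep only states in Sat with every successor in Z. Z1 = {m0, m1, m2, m3, m5}; fixed.
Sat(AG (r ∨ ¬q)) = {m0, m1, m2, m3, m5}
EG (AG (r ∨ ¬q)): greatest fixpoint, start Z0 = {m0, m1, m2, m3, m5}, keep only states in Sat with some successor in Z. Already a fixed point.
Sat(EG (AG (r ∨ ¬q))) = {m0, m1, m2, m3, m5}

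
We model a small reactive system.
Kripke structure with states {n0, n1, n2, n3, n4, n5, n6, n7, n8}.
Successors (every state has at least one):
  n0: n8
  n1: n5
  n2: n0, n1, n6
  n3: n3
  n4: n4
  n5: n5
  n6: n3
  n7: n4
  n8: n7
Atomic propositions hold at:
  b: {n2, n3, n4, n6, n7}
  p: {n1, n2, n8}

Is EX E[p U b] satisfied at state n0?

E[p U b]: least fixpoint, start Z0 = Sat(b) = {n2, n3, n4, n6, n7}, add states in Sat(p) with some successor in Z. Z1 = {n2, n3, n4, n6, n7, n8}; fixed.
Sat(E[p U b]) = {n2, n3, n4, n6, n7, n8}
Sat(EX E[p U b]) = {s : some successor in {n2, n3, n4, n6, n7, n8}} = {n0, n2, n3, n4, n6, n7, n8}
n0 ∈ Sat(EX E[p U b]) = {n0, n2, n3, n4, n6, n7, n8}, so the formula holds at n0.

Yes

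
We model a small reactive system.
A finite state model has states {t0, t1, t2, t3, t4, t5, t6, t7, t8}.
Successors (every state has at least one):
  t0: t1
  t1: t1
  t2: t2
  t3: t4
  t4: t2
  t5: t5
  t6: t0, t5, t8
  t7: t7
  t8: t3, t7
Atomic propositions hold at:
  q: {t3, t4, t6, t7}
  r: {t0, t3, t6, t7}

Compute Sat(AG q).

AG q: greatest fixpoint, start Z0 = {t3, t4, t6, t7}, keep only states in Sat with every successor in Z. Z1 = {t3, t7}; Z2 = {t7}; fixed.
Sat(AG q) = {t7}

{t7}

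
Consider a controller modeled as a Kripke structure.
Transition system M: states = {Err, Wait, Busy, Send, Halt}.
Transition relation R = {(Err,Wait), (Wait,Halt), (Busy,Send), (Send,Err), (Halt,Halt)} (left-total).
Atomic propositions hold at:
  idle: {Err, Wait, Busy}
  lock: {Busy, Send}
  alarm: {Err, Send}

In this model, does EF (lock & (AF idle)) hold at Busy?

AF idle: least fixpoint, start Z0 = {Err, Wait, Busy}, add states with every successor in Z. Z1 = {Err, Wait, Busy, Send}; fixed.
Sat(AF idle) = {Err, Wait, Busy, Send}
Sat(lock & (AF idle)) = {Busy, Send}
EF (lock & (AF idle)): least fixpoint, start Z0 = {Busy, Send}, add states with some successor in Z. Already a fixed point.
Sat(EF (lock & (AF idle))) = {Busy, Send}
Busy ∈ Sat(EF (lock & (AF idle))) = {Busy, Send}, so the formula holds at Busy.

Yes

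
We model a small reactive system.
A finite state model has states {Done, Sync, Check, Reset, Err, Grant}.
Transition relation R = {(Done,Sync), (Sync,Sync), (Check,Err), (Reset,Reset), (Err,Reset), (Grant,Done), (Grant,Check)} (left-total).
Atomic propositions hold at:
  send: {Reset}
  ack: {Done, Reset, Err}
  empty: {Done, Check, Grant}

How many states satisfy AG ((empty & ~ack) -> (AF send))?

5

Sat(~ack) = {Sync, Check, Grant}
Sat(empty & ~ack) = {Check, Grant}
AF send: least fixpoint, start Z0 = {Reset}, add states with every successor in Z. Z1 = {Reset, Err}; Z2 = {Check, Reset, Err}; fixed.
Sat(AF send) = {Check, Reset, Err}
Sat((empty & ~ack) -> (AF send)) = {Done, Sync, Check, Reset, Err}
AG ((empty & ~ack) -> (AF send)): greatest fixpoint, start Z0 = {Done, Sync, Check, Reset, Err}, keep only states in Sat with every successor in Z. Already a fixed point.
Sat(AG ((empty & ~ack) -> (AF send))) = {Done, Sync, Check, Reset, Err}
|Sat(AG ((empty & ~ack) -> (AF send)))| = |{Done, Sync, Check, Reset, Err}| = 5.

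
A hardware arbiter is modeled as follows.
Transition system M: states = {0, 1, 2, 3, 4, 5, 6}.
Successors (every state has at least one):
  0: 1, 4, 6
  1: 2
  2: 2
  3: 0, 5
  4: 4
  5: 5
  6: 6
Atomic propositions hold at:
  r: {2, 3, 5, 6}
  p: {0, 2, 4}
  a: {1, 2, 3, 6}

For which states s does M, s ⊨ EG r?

{2, 3, 5, 6}

EG r: greatest fixpoint, start Z0 = {2, 3, 5, 6}, keep only states in Sat with some successor in Z. Already a fixed point.
Sat(EG r) = {2, 3, 5, 6}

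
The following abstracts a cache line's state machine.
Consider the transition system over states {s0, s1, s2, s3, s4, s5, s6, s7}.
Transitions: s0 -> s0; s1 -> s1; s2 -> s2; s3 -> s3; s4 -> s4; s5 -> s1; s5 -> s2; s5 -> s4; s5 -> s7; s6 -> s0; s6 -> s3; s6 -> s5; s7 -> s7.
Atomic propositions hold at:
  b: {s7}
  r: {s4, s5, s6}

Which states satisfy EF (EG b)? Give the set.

EG b: greatest fixpoint, start Z0 = {s7}, keep only states in Sat with some successor in Z. Already a fixed point.
Sat(EG b) = {s7}
EF (EG b): least fixpoint, start Z0 = {s7}, add states with some successor in Z. Z1 = {s5, s7}; Z2 = {s5, s6, s7}; fixed.
Sat(EF (EG b)) = {s5, s6, s7}

{s5, s6, s7}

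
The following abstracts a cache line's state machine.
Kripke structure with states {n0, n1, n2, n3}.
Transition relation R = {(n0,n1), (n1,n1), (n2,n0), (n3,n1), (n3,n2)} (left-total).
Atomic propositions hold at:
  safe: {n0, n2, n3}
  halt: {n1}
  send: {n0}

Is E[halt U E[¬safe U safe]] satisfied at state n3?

Yes

Sat(¬safe) = {n1}
E[¬safe U safe]: least fixpoint, start Z0 = Sat(safe) = {n0, n2, n3}, add states in Sat(¬safe) with some successor in Z. Already a fixed point.
Sat(E[¬safe U safe]) = {n0, n2, n3}
E[halt U E[¬safe U safe]]: least fixpoint, start Z0 = Sat(E[¬safe U safe]) = {n0, n2, n3}, add states in Sat(halt) with some successor in Z. Already a fixed point.
Sat(E[halt U E[¬safe U safe]]) = {n0, n2, n3}
n3 ∈ Sat(E[halt U E[¬safe U safe]]) = {n0, n2, n3}, so the formula holds at n3.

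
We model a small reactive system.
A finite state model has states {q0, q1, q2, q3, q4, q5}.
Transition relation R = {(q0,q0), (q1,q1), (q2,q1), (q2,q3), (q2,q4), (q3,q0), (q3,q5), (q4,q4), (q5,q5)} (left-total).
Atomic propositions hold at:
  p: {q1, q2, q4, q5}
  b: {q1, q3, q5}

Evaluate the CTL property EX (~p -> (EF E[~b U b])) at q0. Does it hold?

Sat(~p) = {q0, q3}
Sat(~b) = {q0, q2, q4}
E[~b U b]: least fixpoint, start Z0 = Sat(b) = {q1, q3, q5}, add states in Sat(~b) with some successor in Z. Z1 = {q1, q2, q3, q5}; fixed.
Sat(E[~b U b]) = {q1, q2, q3, q5}
EF E[~b U b]: least fixpoint, start Z0 = {q1, q2, q3, q5}, add states with some successor in Z. Already a fixed point.
Sat(EF E[~b U b]) = {q1, q2, q3, q5}
Sat(~p -> (EF E[~b U b])) = {q1, q2, q3, q4, q5}
Sat(EX (~p -> (EF E[~b U b]))) = {s : some successor in {q1, q2, q3, q4, q5}} = {q1, q2, q3, q4, q5}
q0 ∉ Sat(EX (~p -> (EF E[~b U b]))) = {q1, q2, q3, q4, q5}, so the formula does not hold at q0.

No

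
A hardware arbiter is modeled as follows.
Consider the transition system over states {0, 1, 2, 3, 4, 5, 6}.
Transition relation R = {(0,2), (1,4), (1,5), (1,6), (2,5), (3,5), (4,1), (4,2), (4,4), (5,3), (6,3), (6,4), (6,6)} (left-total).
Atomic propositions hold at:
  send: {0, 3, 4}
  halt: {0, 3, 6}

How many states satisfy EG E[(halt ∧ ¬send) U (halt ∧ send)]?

1

Sat(¬send) = {1, 2, 5, 6}
Sat(halt ∧ ¬send) = {6}
Sat(halt ∧ send) = {0, 3}
E[(halt ∧ ¬send) U (halt ∧ send)]: least fixpoint, start Z0 = Sat((halt ∧ send)) = {0, 3}, add states in Sat(halt ∧ ¬send) with some successor in Z. Z1 = {0, 3, 6}; fixed.
Sat(E[(halt ∧ ¬send) U (halt ∧ send)]) = {0, 3, 6}
EG E[(halt ∧ ¬send) U (halt ∧ send)]: greatest fixpoint, start Z0 = {0, 3, 6}, keep only states in Sat with some successor in Z. Z1 = {6}; fixed.
Sat(EG E[(halt ∧ ¬send) U (halt ∧ send)]) = {6}
|Sat(EG E[(halt ∧ ¬send) U (halt ∧ send)])| = |{6}| = 1.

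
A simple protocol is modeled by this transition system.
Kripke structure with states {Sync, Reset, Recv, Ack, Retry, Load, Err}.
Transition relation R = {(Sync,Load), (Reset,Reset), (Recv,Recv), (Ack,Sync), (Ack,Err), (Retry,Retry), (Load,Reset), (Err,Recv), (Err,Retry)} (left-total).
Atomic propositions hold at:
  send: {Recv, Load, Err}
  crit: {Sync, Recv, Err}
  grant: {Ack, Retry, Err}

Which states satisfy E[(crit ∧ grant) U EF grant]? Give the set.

{Ack, Retry, Err}

Sat(crit ∧ grant) = {Err}
EF grant: least fixpoint, start Z0 = {Ack, Retry, Err}, add states with some successor in Z. Already a fixed point.
Sat(EF grant) = {Ack, Retry, Err}
E[(crit ∧ grant) U EF grant]: least fixpoint, start Z0 = Sat(EF grant) = {Ack, Retry, Err}, add states in Sat(crit ∧ grant) with some successor in Z. Already a fixed point.
Sat(E[(crit ∧ grant) U EF grant]) = {Ack, Retry, Err}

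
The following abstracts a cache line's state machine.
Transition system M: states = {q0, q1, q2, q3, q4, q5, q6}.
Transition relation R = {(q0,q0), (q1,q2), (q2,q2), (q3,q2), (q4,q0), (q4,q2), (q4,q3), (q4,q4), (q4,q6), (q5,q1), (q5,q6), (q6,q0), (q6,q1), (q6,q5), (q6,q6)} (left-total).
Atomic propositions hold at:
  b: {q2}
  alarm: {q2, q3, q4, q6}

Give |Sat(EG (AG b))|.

1

AG b: greatest fixpoint, start Z0 = {q2}, keep only states in Sat with every successor in Z. Already a fixed point.
Sat(AG b) = {q2}
EG (AG b): greatest fixpoint, start Z0 = {q2}, keep only states in Sat with some successor in Z. Already a fixed point.
Sat(EG (AG b)) = {q2}
|Sat(EG (AG b))| = |{q2}| = 1.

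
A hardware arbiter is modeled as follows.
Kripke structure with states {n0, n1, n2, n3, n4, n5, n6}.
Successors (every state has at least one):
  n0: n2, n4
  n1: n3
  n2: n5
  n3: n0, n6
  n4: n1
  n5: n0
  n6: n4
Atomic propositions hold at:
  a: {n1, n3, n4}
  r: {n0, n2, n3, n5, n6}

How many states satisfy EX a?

Sat(EX a) = {s : some successor in {n1, n3, n4}} = {n0, n1, n4, n6}
|Sat(EX a)| = |{n0, n1, n4, n6}| = 4.

4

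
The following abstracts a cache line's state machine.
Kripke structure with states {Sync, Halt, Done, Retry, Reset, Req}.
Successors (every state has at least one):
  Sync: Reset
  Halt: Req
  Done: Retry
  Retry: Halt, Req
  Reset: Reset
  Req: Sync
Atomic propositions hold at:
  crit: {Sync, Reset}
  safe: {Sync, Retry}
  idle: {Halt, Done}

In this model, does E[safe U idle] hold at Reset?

E[safe U idle]: least fixpoint, start Z0 = Sat(idle) = {Halt, Done}, add states in Sat(safe) with some successor in Z. Z1 = {Halt, Done, Retry}; fixed.
Sat(E[safe U idle]) = {Halt, Done, Retry}
Reset ∉ Sat(E[safe U idle]) = {Halt, Done, Retry}, so the formula does not hold at Reset.

No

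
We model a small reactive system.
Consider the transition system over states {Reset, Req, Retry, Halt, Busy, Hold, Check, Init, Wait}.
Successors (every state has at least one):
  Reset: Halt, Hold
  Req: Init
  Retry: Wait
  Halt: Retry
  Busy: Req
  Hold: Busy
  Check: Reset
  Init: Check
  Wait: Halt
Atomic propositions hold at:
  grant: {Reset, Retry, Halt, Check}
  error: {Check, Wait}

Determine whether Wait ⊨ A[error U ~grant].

Sat(~grant) = {Req, Busy, Hold, Init, Wait}
A[error U ~grant]: least fixpoint, start Z0 = Sat(~grant) = {Req, Busy, Hold, Init, Wait}, add states in Sat(error) with every successor in Z. Already a fixed point.
Sat(A[error U ~grant]) = {Req, Busy, Hold, Init, Wait}
Wait ∈ Sat(A[error U ~grant]) = {Req, Busy, Hold, Init, Wait}, so the formula holds at Wait.

Yes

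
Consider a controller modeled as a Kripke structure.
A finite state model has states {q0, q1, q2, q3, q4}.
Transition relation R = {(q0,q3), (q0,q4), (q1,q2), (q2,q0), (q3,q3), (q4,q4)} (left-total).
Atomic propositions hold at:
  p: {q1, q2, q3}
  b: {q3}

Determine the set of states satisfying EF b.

{q0, q1, q2, q3}

EF b: least fixpoint, start Z0 = {q3}, add states with some successor in Z. Z1 = {q0, q3}; Z2 = {q0, q2, q3}; Z3 = {q0, q1, q2, q3}; fixed.
Sat(EF b) = {q0, q1, q2, q3}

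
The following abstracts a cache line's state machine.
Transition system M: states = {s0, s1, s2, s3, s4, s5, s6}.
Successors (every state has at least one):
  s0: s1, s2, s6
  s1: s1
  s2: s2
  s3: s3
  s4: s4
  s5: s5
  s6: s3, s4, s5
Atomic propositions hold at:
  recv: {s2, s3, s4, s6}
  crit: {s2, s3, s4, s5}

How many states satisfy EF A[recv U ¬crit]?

Sat(¬crit) = {s0, s1, s6}
A[recv U ¬crit]: least fixpoint, start Z0 = Sat(¬crit) = {s0, s1, s6}, add states in Sat(recv) with every successor in Z. Already a fixed point.
Sat(A[recv U ¬crit]) = {s0, s1, s6}
EF A[recv U ¬crit]: least fixpoint, start Z0 = {s0, s1, s6}, add states with some successor in Z. Already a fixed point.
Sat(EF A[recv U ¬crit]) = {s0, s1, s6}
|Sat(EF A[recv U ¬crit])| = |{s0, s1, s6}| = 3.

3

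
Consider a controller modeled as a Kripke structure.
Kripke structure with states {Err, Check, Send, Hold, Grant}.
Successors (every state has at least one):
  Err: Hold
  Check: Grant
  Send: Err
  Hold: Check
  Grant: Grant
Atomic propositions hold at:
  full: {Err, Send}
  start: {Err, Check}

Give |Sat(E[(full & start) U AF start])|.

Sat(full & start) = {Err}
AF start: least fixpoint, start Z0 = {Err, Check}, add states with every successor in Z. Z1 = {Err, Check, Send, Hold}; fixed.
Sat(AF start) = {Err, Check, Send, Hold}
E[(full & start) U AF start]: least fixpoint, start Z0 = Sat(AF start) = {Err, Check, Send, Hold}, add states in Sat(full & start) with some successor in Z. Already a fixed point.
Sat(E[(full & start) U AF start]) = {Err, Check, Send, Hold}
|Sat(E[(full & start) U AF start])| = |{Err, Check, Send, Hold}| = 4.

4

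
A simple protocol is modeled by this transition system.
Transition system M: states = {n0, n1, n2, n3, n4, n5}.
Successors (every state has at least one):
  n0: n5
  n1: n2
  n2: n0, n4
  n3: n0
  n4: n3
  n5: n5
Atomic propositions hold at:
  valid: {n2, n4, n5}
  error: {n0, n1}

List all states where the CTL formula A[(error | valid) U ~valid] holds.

Sat(error | valid) = {n0, n1, n2, n4, n5}
Sat(~valid) = {n0, n1, n3}
A[(error | valid) U ~valid]: least fixpoint, start Z0 = Sat(~valid) = {n0, n1, n3}, add states in Sat(error | valid) with every successor in Z. Z1 = {n0, n1, n3, n4}; Z2 = {n0, n1, n2, n3, n4}; fixed.
Sat(A[(error | valid) U ~valid]) = {n0, n1, n2, n3, n4}

{n0, n1, n2, n3, n4}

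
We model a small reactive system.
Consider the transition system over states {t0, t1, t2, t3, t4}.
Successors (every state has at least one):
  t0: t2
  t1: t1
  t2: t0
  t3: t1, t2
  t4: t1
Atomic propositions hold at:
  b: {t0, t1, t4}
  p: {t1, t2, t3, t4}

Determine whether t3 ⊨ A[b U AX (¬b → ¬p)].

No

Sat(¬b) = {t2, t3}
Sat(¬p) = {t0}
Sat(¬b → ¬p) = {t0, t1, t4}
Sat(AX (¬b → ¬p)) = {s : every successor in {t0, t1, t4}} = {t1, t2, t4}
A[b U AX (¬b → ¬p)]: least fixpoint, start Z0 = Sat(AX (¬b → ¬p)) = {t1, t2, t4}, add states in Sat(b) with every successor in Z. Z1 = {t0, t1, t2, t4}; fixed.
Sat(A[b U AX (¬b → ¬p)]) = {t0, t1, t2, t4}
t3 ∉ Sat(A[b U AX (¬b → ¬p)]) = {t0, t1, t2, t4}, so the formula does not hold at t3.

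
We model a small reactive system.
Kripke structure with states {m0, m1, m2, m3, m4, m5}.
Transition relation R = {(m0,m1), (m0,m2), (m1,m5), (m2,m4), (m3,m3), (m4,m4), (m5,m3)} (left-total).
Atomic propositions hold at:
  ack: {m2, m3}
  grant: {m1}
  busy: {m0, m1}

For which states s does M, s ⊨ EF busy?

EF busy: least fixpoint, start Z0 = {m0, m1}, add states with some successor in Z. Already a fixed point.
Sat(EF busy) = {m0, m1}

{m0, m1}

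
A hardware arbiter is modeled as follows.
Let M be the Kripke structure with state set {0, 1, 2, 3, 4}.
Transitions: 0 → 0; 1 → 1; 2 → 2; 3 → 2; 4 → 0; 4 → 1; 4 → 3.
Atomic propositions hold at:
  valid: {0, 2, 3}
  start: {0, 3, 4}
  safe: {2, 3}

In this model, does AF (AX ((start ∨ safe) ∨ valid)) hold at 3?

Sat(start ∨ safe) = {0, 2, 3, 4}
Sat((start ∨ safe) ∨ valid) = {0, 2, 3, 4}
Sat(AX ((start ∨ safe) ∨ valid)) = {s : every successor in {0, 2, 3, 4}} = {0, 2, 3}
AF (AX ((start ∨ safe) ∨ valid)): least fixpoint, start Z0 = {0, 2, 3}, add states with every successor in Z. Already a fixed point.
Sat(AF (AX ((start ∨ safe) ∨ valid))) = {0, 2, 3}
3 ∈ Sat(AF (AX ((start ∨ safe) ∨ valid))) = {0, 2, 3}, so the formula holds at 3.

Yes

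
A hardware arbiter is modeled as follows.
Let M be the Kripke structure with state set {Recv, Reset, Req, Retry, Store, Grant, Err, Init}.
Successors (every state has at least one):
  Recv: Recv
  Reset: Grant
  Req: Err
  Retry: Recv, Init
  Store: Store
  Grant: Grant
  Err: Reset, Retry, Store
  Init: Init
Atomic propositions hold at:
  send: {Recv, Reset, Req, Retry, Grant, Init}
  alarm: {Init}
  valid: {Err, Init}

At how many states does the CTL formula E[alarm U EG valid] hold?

EG valid: greatest fixpoint, start Z0 = {Err, Init}, keep only states in Sat with some successor in Z. Z1 = {Init}; fixed.
Sat(EG valid) = {Init}
E[alarm U EG valid]: least fixpoint, start Z0 = Sat(EG valid) = {Init}, add states in Sat(alarm) with some successor in Z. Already a fixed point.
Sat(E[alarm U EG valid]) = {Init}
|Sat(E[alarm U EG valid])| = |{Init}| = 1.

1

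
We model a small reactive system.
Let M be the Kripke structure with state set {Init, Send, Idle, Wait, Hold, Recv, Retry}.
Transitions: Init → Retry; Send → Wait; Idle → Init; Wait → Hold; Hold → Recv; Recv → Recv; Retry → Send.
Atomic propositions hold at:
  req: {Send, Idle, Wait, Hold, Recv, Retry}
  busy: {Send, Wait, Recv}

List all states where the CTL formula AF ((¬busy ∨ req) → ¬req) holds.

{Init, Idle}

Sat(¬busy) = {Init, Idle, Hold, Retry}
Sat(¬busy ∨ req) = {Init, Send, Idle, Wait, Hold, Recv, Retry}
Sat(¬req) = {Init}
Sat((¬busy ∨ req) → ¬req) = {Init}
AF ((¬busy ∨ req) → ¬req): least fixpoint, start Z0 = {Init}, add states with every successor in Z. Z1 = {Init, Idle}; fixed.
Sat(AF ((¬busy ∨ req) → ¬req)) = {Init, Idle}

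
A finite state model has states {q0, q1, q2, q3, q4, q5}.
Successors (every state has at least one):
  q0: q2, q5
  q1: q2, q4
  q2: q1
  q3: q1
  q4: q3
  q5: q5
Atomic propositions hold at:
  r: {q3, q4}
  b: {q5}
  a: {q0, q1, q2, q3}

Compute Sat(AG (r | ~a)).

Sat(~a) = {q4, q5}
Sat(r | ~a) = {q3, q4, q5}
AG (r | ~a): greatest fixpoint, start Z0 = {q3, q4, q5}, keep only states in Sat with every successor in Z. Z1 = {q4, q5}; Z2 = {q5}; fixed.
Sat(AG (r | ~a)) = {q5}

{q5}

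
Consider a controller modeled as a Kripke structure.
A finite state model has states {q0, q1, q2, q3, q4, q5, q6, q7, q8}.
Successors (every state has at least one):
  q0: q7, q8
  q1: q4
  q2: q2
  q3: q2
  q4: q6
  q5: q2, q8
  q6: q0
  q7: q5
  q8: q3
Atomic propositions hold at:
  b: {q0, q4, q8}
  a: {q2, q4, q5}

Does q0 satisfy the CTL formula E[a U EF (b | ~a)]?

Yes

Sat(~a) = {q0, q1, q3, q6, q7, q8}
Sat(b | ~a) = {q0, q1, q3, q4, q6, q7, q8}
EF (b | ~a): least fixpoint, start Z0 = {q0, q1, q3, q4, q6, q7, q8}, add states with some successor in Z. Z1 = {q0, q1, q3, q4, q5, q6, q7, q8}; fixed.
Sat(EF (b | ~a)) = {q0, q1, q3, q4, q5, q6, q7, q8}
E[a U EF (b | ~a)]: least fixpoint, start Z0 = Sat(EF (b | ~a)) = {q0, q1, q3, q4, q5, q6, q7, q8}, add states in Sat(a) with some successor in Z. Already a fixed point.
Sat(E[a U EF (b | ~a)]) = {q0, q1, q3, q4, q5, q6, q7, q8}
q0 ∈ Sat(E[a U EF (b | ~a)]) = {q0, q1, q3, q4, q5, q6, q7, q8}, so the formula holds at q0.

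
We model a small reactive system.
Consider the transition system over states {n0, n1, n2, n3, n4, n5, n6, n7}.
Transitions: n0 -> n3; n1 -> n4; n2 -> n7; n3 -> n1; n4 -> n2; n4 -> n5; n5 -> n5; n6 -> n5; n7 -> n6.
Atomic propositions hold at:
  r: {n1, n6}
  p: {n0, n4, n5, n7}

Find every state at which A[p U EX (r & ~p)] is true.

{n0, n3, n7}

Sat(~p) = {n1, n2, n3, n6}
Sat(r & ~p) = {n1, n6}
Sat(EX (r & ~p)) = {s : some successor in {n1, n6}} = {n3, n7}
A[p U EX (r & ~p)]: least fixpoint, start Z0 = Sat(EX (r & ~p)) = {n3, n7}, add states in Sat(p) with every successor in Z. Z1 = {n0, n3, n7}; fixed.
Sat(A[p U EX (r & ~p)]) = {n0, n3, n7}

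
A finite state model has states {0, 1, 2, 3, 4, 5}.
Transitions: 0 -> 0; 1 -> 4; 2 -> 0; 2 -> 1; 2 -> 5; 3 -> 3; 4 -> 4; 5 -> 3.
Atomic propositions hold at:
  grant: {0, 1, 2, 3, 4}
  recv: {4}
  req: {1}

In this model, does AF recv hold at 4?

Yes

AF recv: least fixpoint, start Z0 = {4}, add states with every successor in Z. Z1 = {1, 4}; fixed.
Sat(AF recv) = {1, 4}
4 ∈ Sat(AF recv) = {1, 4}, so the formula holds at 4.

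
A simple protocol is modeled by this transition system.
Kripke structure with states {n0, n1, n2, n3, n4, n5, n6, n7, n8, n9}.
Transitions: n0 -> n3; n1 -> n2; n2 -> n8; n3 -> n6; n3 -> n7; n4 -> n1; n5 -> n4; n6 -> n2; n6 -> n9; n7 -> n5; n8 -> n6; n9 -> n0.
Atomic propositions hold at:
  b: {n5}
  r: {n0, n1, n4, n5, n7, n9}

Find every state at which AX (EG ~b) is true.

Sat(~b) = {n0, n1, n2, n3, n4, n6, n7, n8, n9}
EG ~b: greatest fixpoint, start Z0 = {n0, n1, n2, n3, n4, n6, n7, n8, n9}, keep only states in Sat with some successor in Z. Z1 = {n0, n1, n2, n3, n4, n6, n8, n9}; fixed.
Sat(EG ~b) = {n0, n1, n2, n3, n4, n6, n8, n9}
Sat(AX (EG ~b)) = {s : every successor in {n0, n1, n2, n3, n4, n6, n8, n9}} = {n0, n1, n2, n4, n5, n6, n8, n9}

{n0, n1, n2, n4, n5, n6, n8, n9}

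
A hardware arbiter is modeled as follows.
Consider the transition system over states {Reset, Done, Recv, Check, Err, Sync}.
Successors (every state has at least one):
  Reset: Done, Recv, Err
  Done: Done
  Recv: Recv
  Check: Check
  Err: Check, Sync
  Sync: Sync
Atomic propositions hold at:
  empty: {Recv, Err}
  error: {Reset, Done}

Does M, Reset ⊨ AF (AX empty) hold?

No

Sat(AX empty) = {s : every successor in {Recv, Err}} = {Recv}
AF (AX empty): least fixpoint, start Z0 = {Recv}, add states with every successor in Z. Already a fixed point.
Sat(AF (AX empty)) = {Recv}
Reset ∉ Sat(AF (AX empty)) = {Recv}, so the formula does not hold at Reset.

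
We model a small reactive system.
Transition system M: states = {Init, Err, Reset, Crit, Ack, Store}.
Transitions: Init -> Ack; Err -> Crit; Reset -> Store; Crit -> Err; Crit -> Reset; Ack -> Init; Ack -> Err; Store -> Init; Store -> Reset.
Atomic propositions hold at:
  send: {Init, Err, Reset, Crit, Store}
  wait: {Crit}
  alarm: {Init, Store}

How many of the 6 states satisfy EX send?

Sat(EX send) = {s : some successor in {Init, Err, Reset, Crit, Store}} = {Err, Reset, Crit, Ack, Store}
|Sat(EX send)| = |{Err, Reset, Crit, Ack, Store}| = 5.

5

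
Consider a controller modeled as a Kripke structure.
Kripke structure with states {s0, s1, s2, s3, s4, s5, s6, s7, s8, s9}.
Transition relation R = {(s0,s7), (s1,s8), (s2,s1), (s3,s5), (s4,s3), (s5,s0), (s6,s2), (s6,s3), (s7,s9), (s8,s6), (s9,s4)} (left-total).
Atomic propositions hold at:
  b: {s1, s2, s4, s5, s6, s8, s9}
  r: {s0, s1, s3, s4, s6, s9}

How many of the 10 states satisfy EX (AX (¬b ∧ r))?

2

Sat(¬b) = {s0, s3, s7}
Sat(¬b ∧ r) = {s0, s3}
Sat(AX (¬b ∧ r)) = {s : every successor in {s0, s3}} = {s4, s5}
Sat(EX (AX (¬b ∧ r))) = {s : some successor in {s4, s5}} = {s3, s9}
|Sat(EX (AX (¬b ∧ r)))| = |{s3, s9}| = 2.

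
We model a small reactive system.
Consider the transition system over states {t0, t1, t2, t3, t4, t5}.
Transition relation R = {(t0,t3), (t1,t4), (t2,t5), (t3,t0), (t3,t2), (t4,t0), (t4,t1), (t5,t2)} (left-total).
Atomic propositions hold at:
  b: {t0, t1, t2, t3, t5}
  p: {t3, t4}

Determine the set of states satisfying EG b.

{t0, t2, t3, t5}

EG b: greatest fixpoint, start Z0 = {t0, t1, t2, t3, t5}, keep only states in Sat with some successor in Z. Z1 = {t0, t2, t3, t5}; fixed.
Sat(EG b) = {t0, t2, t3, t5}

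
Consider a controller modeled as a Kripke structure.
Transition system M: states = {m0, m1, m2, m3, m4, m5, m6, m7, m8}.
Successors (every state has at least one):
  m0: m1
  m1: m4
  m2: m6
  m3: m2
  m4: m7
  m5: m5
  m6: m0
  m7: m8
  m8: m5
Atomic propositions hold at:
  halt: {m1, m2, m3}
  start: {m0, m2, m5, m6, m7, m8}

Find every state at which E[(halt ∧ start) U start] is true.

{m0, m2, m5, m6, m7, m8}

Sat(halt ∧ start) = {m2}
E[(halt ∧ start) U start]: least fixpoint, start Z0 = Sat(start) = {m0, m2, m5, m6, m7, m8}, add states in Sat(halt ∧ start) with some successor in Z. Already a fixed point.
Sat(E[(halt ∧ start) U start]) = {m0, m2, m5, m6, m7, m8}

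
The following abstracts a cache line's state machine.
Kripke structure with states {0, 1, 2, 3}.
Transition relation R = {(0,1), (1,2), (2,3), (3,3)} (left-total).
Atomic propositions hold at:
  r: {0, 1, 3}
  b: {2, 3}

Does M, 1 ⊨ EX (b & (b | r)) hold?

Sat(b | r) = {0, 1, 2, 3}
Sat(b & (b | r)) = {2, 3}
Sat(EX (b & (b | r))) = {s : some successor in {2, 3}} = {1, 2, 3}
1 ∈ Sat(EX (b & (b | r))) = {1, 2, 3}, so the formula holds at 1.

Yes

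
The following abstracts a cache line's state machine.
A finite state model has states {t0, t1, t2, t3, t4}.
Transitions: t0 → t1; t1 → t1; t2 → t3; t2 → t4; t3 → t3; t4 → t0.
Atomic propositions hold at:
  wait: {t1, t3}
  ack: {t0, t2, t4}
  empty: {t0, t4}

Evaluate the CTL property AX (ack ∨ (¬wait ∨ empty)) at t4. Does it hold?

Sat(¬wait) = {t0, t2, t4}
Sat(¬wait ∨ empty) = {t0, t2, t4}
Sat(ack ∨ (¬wait ∨ empty)) = {t0, t2, t4}
Sat(AX (ack ∨ (¬wait ∨ empty))) = {s : every successor in {t0, t2, t4}} = {t4}
t4 ∈ Sat(AX (ack ∨ (¬wait ∨ empty))) = {t4}, so the formula holds at t4.

Yes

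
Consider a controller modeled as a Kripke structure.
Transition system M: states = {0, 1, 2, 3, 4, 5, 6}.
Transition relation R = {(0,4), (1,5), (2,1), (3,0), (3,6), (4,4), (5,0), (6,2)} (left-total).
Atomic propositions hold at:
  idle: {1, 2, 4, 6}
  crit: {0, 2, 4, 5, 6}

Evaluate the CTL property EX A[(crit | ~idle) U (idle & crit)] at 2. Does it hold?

No

Sat(~idle) = {0, 3, 5}
Sat(crit | ~idle) = {0, 2, 3, 4, 5, 6}
Sat(idle & crit) = {2, 4, 6}
A[(crit | ~idle) U (idle & crit)]: least fixpoint, start Z0 = Sat((idle & crit)) = {2, 4, 6}, add states in Sat(crit | ~idle) with every successor in Z. Z1 = {0, 2, 4, 6}; Z2 = {0, 2, 3, 4, 5, 6}; fixed.
Sat(A[(crit | ~idle) U (idle & crit)]) = {0, 2, 3, 4, 5, 6}
Sat(EX A[(crit | ~idle) U (idle & crit)]) = {s : some successor in {0, 2, 3, 4, 5, 6}} = {0, 1, 3, 4, 5, 6}
2 ∉ Sat(EX A[(crit | ~idle) U (idle & crit)]) = {0, 1, 3, 4, 5, 6}, so the formula does not hold at 2.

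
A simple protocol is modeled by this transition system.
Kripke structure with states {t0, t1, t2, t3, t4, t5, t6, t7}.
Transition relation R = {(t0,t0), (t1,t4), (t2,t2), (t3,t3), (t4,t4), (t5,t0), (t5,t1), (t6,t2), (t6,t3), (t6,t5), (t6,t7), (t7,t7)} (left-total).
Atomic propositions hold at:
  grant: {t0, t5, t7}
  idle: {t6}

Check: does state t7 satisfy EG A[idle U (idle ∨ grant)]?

Yes

Sat(idle ∨ grant) = {t0, t5, t6, t7}
A[idle U (idle ∨ grant)]: least fixpoint, start Z0 = Sat((idle ∨ grant)) = {t0, t5, t6, t7}, add states in Sat(idle) with every successor in Z. Already a fixed point.
Sat(A[idle U (idle ∨ grant)]) = {t0, t5, t6, t7}
EG A[idle U (idle ∨ grant)]: greatest fixpoint, start Z0 = {t0, t5, t6, t7}, keep only states in Sat with some successor in Z. Already a fixed point.
Sat(EG A[idle U (idle ∨ grant)]) = {t0, t5, t6, t7}
t7 ∈ Sat(EG A[idle U (idle ∨ grant)]) = {t0, t5, t6, t7}, so the formula holds at t7.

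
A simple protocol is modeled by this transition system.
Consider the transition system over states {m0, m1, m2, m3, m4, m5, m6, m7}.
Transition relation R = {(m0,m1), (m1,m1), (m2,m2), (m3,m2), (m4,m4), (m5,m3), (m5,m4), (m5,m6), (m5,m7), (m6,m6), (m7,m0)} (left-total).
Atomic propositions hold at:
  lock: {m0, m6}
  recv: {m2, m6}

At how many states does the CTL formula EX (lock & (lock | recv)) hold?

Sat(lock | recv) = {m0, m2, m6}
Sat(lock & (lock | recv)) = {m0, m6}
Sat(EX (lock & (lock | recv))) = {s : some successor in {m0, m6}} = {m5, m6, m7}
|Sat(EX (lock & (lock | recv)))| = |{m5, m6, m7}| = 3.

3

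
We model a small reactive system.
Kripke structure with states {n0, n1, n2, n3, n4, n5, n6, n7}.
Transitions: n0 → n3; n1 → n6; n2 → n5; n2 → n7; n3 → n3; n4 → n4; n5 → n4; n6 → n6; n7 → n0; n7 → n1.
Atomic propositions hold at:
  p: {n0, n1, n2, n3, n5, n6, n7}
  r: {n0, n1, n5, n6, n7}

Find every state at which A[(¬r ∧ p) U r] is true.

{n0, n1, n2, n5, n6, n7}

Sat(¬r) = {n2, n3, n4}
Sat(¬r ∧ p) = {n2, n3}
A[(¬r ∧ p) U r]: least fixpoint, start Z0 = Sat(r) = {n0, n1, n5, n6, n7}, add states in Sat(¬r ∧ p) with every successor in Z. Z1 = {n0, n1, n2, n5, n6, n7}; fixed.
Sat(A[(¬r ∧ p) U r]) = {n0, n1, n2, n5, n6, n7}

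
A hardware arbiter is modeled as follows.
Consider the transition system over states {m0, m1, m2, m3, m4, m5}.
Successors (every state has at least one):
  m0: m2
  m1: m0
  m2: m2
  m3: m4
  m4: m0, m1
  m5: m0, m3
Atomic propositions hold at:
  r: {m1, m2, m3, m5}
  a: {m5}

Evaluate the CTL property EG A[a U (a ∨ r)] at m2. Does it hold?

Yes

Sat(a ∨ r) = {m1, m2, m3, m5}
A[a U (a ∨ r)]: least fixpoint, start Z0 = Sat((a ∨ r)) = {m1, m2, m3, m5}, add states in Sat(a) with every successor in Z. Already a fixed point.
Sat(A[a U (a ∨ r)]) = {m1, m2, m3, m5}
EG A[a U (a ∨ r)]: greatest fixpoint, start Z0 = {m1, m2, m3, m5}, keep only states in Sat with some successor in Z. Z1 = {m2, m5}; Z2 = {m2}; fixed.
Sat(EG A[a U (a ∨ r)]) = {m2}
m2 ∈ Sat(EG A[a U (a ∨ r)]) = {m2}, so the formula holds at m2.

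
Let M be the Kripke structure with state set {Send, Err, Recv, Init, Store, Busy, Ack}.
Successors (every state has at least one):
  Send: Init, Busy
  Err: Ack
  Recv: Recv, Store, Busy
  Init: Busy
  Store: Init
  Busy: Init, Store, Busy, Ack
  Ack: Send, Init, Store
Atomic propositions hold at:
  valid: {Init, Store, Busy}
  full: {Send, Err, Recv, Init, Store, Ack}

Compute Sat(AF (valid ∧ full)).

Sat(valid ∧ full) = {Init, Store}
AF (valid ∧ full): least fixpoint, start Z0 = {Init, Store}, add states with every successor in Z. Already a fixed point.
Sat(AF (valid ∧ full)) = {Init, Store}

{Init, Store}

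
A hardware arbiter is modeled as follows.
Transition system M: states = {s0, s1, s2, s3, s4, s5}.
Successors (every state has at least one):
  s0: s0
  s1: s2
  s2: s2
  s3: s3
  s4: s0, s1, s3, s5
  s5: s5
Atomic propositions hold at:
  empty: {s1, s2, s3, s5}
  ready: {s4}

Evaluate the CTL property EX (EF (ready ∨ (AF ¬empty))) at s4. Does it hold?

Yes

Sat(¬empty) = {s0, s4}
AF ¬empty: least fixpoint, start Z0 = {s0, s4}, add states with every successor in Z. Already a fixed point.
Sat(AF ¬empty) = {s0, s4}
Sat(ready ∨ (AF ¬empty)) = {s0, s4}
EF (ready ∨ (AF ¬empty)): least fixpoint, start Z0 = {s0, s4}, add states with some successor in Z. Already a fixed point.
Sat(EF (ready ∨ (AF ¬empty))) = {s0, s4}
Sat(EX (EF (ready ∨ (AF ¬empty)))) = {s : some successor in {s0, s4}} = {s0, s4}
s4 ∈ Sat(EX (EF (ready ∨ (AF ¬empty)))) = {s0, s4}, so the formula holds at s4.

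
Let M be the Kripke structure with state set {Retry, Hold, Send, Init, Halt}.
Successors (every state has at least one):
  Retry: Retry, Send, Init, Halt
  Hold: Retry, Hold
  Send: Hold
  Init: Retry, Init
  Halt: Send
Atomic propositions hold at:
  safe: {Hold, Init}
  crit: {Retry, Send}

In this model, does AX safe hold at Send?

Yes

Sat(AX safe) = {s : every successor in {Hold, Init}} = {Send}
Send ∈ Sat(AX safe) = {Send}, so the formula holds at Send.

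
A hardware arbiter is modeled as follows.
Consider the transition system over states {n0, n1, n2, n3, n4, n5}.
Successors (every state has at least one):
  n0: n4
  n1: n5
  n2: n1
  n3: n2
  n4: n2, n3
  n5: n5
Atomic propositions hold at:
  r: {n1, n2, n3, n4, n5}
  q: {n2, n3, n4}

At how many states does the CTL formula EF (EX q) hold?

Sat(EX q) = {s : some successor in {n2, n3, n4}} = {n0, n3, n4}
EF (EX q): least fixpoint, start Z0 = {n0, n3, n4}, add states with some successor in Z. Already a fixed point.
Sat(EF (EX q)) = {n0, n3, n4}
|Sat(EF (EX q))| = |{n0, n3, n4}| = 3.

3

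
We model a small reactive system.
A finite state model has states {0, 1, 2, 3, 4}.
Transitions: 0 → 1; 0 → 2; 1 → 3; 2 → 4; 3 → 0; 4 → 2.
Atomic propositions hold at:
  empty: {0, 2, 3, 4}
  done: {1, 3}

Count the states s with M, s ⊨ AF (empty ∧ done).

2

Sat(empty ∧ done) = {3}
AF (empty ∧ done): least fixpoint, start Z0 = {3}, add states with every successor in Z. Z1 = {1, 3}; fixed.
Sat(AF (empty ∧ done)) = {1, 3}
|Sat(AF (empty ∧ done))| = |{1, 3}| = 2.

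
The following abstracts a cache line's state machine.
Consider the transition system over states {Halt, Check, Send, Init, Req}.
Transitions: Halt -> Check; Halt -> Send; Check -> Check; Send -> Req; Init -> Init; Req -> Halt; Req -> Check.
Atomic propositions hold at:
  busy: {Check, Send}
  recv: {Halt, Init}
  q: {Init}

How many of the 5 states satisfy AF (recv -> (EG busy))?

EG busy: greatest fixpoint, start Z0 = {Check, Send}, keep only states in Sat with some successor in Z. Z1 = {Check}; fixed.
Sat(EG busy) = {Check}
Sat(recv -> (EG busy)) = {Check, Send, Req}
AF (recv -> (EG busy)): least fixpoint, start Z0 = {Check, Send, Req}, add states with every successor in Z. Z1 = {Halt, Check, Send, Req}; fixed.
Sat(AF (recv -> (EG busy))) = {Halt, Check, Send, Req}
|Sat(AF (recv -> (EG busy)))| = |{Halt, Check, Send, Req}| = 4.

4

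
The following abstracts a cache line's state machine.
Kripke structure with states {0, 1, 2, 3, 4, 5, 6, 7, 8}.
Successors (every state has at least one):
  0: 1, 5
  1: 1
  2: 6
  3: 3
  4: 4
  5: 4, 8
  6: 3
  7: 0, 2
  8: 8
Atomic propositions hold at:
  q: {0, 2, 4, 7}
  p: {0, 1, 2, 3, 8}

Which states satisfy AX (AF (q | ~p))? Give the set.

{2, 4, 7}

Sat(~p) = {4, 5, 6, 7}
Sat(q | ~p) = {0, 2, 4, 5, 6, 7}
AF (q | ~p): least fixpoint, start Z0 = {0, 2, 4, 5, 6, 7}, add states with every successor in Z. Already a fixed point.
Sat(AF (q | ~p)) = {0, 2, 4, 5, 6, 7}
Sat(AX (AF (q | ~p))) = {s : every successor in {0, 2, 4, 5, 6, 7}} = {2, 4, 7}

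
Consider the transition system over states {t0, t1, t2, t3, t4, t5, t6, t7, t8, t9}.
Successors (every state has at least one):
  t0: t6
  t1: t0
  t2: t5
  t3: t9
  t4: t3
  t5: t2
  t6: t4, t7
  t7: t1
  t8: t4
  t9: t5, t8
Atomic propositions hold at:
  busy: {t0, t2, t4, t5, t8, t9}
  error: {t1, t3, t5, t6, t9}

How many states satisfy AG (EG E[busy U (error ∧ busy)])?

2

Sat(error ∧ busy) = {t5, t9}
E[busy U (error ∧ busy)]: least fixpoint, start Z0 = Sat((error ∧ busy)) = {t5, t9}, add states in Sat(busy) with some successor in Z. Z1 = {t2, t5, t9}; fixed.
Sat(E[busy U (error ∧ busy)]) = {t2, t5, t9}
EG E[busy U (error ∧ busy)]: greatest fixpoint, start Z0 = {t2, t5, t9}, keep only states in Sat with some successor in Z. Already a fixed point.
Sat(EG E[busy U (error ∧ busy)]) = {t2, t5, t9}
AG (EG E[busy U (error ∧ busy)]): greatest fixpoint, start Z0 = {t2, t5, t9}, keep only states in Sat with every successor in Z. Z1 = {t2, t5}; fixed.
Sat(AG (EG E[busy U (error ∧ busy)])) = {t2, t5}
|Sat(AG (EG E[busy U (error ∧ busy)]))| = |{t2, t5}| = 2.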